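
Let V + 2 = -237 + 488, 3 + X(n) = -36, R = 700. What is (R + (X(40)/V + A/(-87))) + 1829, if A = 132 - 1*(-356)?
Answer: 18220274/7221 ≈ 2523.2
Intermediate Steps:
X(n) = -39 (X(n) = -3 - 36 = -39)
V = 249 (V = -2 + (-237 + 488) = -2 + 251 = 249)
A = 488 (A = 132 + 356 = 488)
(R + (X(40)/V + A/(-87))) + 1829 = (700 + (-39/249 + 488/(-87))) + 1829 = (700 + (-39*1/249 + 488*(-1/87))) + 1829 = (700 + (-13/83 - 488/87)) + 1829 = (700 - 41635/7221) + 1829 = 5013065/7221 + 1829 = 18220274/7221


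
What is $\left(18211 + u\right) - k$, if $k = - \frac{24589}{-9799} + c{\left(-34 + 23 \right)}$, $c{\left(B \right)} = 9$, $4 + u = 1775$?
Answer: $\frac{195690838}{9799} \approx 19971.0$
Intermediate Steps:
$u = 1771$ ($u = -4 + 1775 = 1771$)
$k = \frac{112780}{9799}$ ($k = - \frac{24589}{-9799} + 9 = \left(-24589\right) \left(- \frac{1}{9799}\right) + 9 = \frac{24589}{9799} + 9 = \frac{112780}{9799} \approx 11.509$)
$\left(18211 + u\right) - k = \left(18211 + 1771\right) - \frac{112780}{9799} = 19982 - \frac{112780}{9799} = \frac{195690838}{9799}$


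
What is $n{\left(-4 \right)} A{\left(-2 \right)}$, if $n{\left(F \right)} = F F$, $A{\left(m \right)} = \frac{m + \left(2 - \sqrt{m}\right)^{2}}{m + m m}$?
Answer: $- 32 i \sqrt{2} \approx - 45.255 i$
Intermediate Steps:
$A{\left(m \right)} = \frac{m + \left(2 - \sqrt{m}\right)^{2}}{m + m^{2}}$
$n{\left(F \right)} = F^{2}$
$n{\left(-4 \right)} A{\left(-2 \right)} = \left(-4\right)^{2} \frac{-2 + \left(-2 + \sqrt{-2}\right)^{2}}{\left(-2\right) \left(1 - 2\right)} = 16 \left(- \frac{-2 + \left(-2 + i \sqrt{2}\right)^{2}}{2 \left(-1\right)}\right) = 16 \left(\left(- \frac{1}{2}\right) \left(-1\right) \left(-2 + \left(-2 + i \sqrt{2}\right)^{2}\right)\right) = 16 \left(-1 + \frac{\left(-2 + i \sqrt{2}\right)^{2}}{2}\right) = -16 + 8 \left(-2 + i \sqrt{2}\right)^{2}$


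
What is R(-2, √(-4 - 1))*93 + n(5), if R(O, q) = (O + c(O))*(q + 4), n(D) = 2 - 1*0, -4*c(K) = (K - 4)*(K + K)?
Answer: -2974 - 744*I*√5 ≈ -2974.0 - 1663.6*I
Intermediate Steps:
c(K) = -K*(-4 + K)/2 (c(K) = -(K - 4)*(K + K)/4 = -(-4 + K)*2*K/4 = -K*(-4 + K)/2)
n(D) = 2 (n(D) = 2 + 0 = 2)
R(O, q) = (4 + q)*(O + O*(4 - O)/2) (R(O, q) = (O + O*(4 - O)/2)*(q + 4) = (O + O*(4 - O)/2)*(4 + q) = (4 + q)*(O + O*(4 - O)/2))
R(-2, √(-4 - 1))*93 + n(5) = ((½)*(-2)*(24 - 4*(-2) + 6*√(-4 - 1) - 1*(-2)*√(-4 - 1)))*93 + 2 = ((½)*(-2)*(24 + 8 + 6*√(-5) - 1*(-2)*√(-5)))*93 + 2 = ((½)*(-2)*(24 + 8 + 6*(I*√5) - 1*(-2)*I*√5))*93 + 2 = ((½)*(-2)*(24 + 8 + 6*I*√5 + 2*I*√5))*93 + 2 = ((½)*(-2)*(32 + 8*I*√5))*93 + 2 = (-32 - 8*I*√5)*93 + 2 = (-2976 - 744*I*√5) + 2 = -2974 - 744*I*√5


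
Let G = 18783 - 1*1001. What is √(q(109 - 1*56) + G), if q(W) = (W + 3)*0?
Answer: √17782 ≈ 133.35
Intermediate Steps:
G = 17782 (G = 18783 - 1001 = 17782)
q(W) = 0 (q(W) = (3 + W)*0 = 0)
√(q(109 - 1*56) + G) = √(0 + 17782) = √17782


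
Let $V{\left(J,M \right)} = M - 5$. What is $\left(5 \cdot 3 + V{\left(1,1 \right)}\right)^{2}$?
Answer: $121$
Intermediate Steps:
$V{\left(J,M \right)} = -5 + M$ ($V{\left(J,M \right)} = M - 5 = -5 + M$)
$\left(5 \cdot 3 + V{\left(1,1 \right)}\right)^{2} = \left(5 \cdot 3 + \left(-5 + 1\right)\right)^{2} = \left(15 - 4\right)^{2} = 11^{2} = 121$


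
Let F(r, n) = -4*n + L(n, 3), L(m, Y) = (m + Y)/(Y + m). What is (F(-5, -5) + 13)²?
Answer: 1156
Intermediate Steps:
L(m, Y) = 1 (L(m, Y) = (Y + m)/(Y + m) = 1)
F(r, n) = 1 - 4*n (F(r, n) = -4*n + 1 = 1 - 4*n)
(F(-5, -5) + 13)² = ((1 - 4*(-5)) + 13)² = ((1 + 20) + 13)² = (21 + 13)² = 34² = 1156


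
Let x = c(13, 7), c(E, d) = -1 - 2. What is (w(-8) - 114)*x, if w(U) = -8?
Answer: 366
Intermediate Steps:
c(E, d) = -3
x = -3
(w(-8) - 114)*x = (-8 - 114)*(-3) = -122*(-3) = 366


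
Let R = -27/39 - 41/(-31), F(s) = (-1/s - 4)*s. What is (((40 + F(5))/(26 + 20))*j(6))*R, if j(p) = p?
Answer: 14478/9269 ≈ 1.5620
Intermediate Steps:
F(s) = s*(-4 - 1/s) (F(s) = (-4 - 1/s)*s = s*(-4 - 1/s))
R = 254/403 (R = -27*1/39 - 41*(-1/31) = -9/13 + 41/31 = 254/403 ≈ 0.63027)
(((40 + F(5))/(26 + 20))*j(6))*R = (((40 + (-1 - 4*5))/(26 + 20))*6)*(254/403) = (((40 + (-1 - 20))/46)*6)*(254/403) = (((40 - 21)*(1/46))*6)*(254/403) = ((19*(1/46))*6)*(254/403) = ((19/46)*6)*(254/403) = (57/23)*(254/403) = 14478/9269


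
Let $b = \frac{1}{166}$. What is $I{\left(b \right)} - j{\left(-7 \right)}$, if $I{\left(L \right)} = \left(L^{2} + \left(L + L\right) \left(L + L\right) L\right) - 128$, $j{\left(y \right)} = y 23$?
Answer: $\frac{75475969}{2287148} \approx 33.0$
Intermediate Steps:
$j{\left(y \right)} = 23 y$
$b = \frac{1}{166} \approx 0.0060241$
$I{\left(L \right)} = -128 + L^{2} + 4 L^{3}$ ($I{\left(L \right)} = \left(L^{2} + 2 L 2 L L\right) - 128 = \left(L^{2} + 4 L^{2} L\right) - 128 = \left(L^{2} + 4 L^{3}\right) - 128 = -128 + L^{2} + 4 L^{3}$)
$I{\left(b \right)} - j{\left(-7 \right)} = \left(-128 + \left(\frac{1}{166}\right)^{2} + \frac{4}{4574296}\right) - 23 \left(-7\right) = \left(-128 + \frac{1}{27556} + 4 \cdot \frac{1}{4574296}\right) - -161 = \left(-128 + \frac{1}{27556} + \frac{1}{1143574}\right) + 161 = - \frac{292754859}{2287148} + 161 = \frac{75475969}{2287148}$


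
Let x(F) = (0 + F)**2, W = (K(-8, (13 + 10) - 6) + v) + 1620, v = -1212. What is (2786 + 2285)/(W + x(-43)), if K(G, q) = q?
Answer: 5071/2274 ≈ 2.2300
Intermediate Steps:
W = 425 (W = (((13 + 10) - 6) - 1212) + 1620 = ((23 - 6) - 1212) + 1620 = (17 - 1212) + 1620 = -1195 + 1620 = 425)
x(F) = F**2
(2786 + 2285)/(W + x(-43)) = (2786 + 2285)/(425 + (-43)**2) = 5071/(425 + 1849) = 5071/2274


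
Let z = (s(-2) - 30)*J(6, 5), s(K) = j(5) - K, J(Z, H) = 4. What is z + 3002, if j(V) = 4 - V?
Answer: 2886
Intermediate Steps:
s(K) = -1 - K (s(K) = (4 - 1*5) - K = (4 - 5) - K = -1 - K)
z = -116 (z = ((-1 - 1*(-2)) - 30)*4 = ((-1 + 2) - 30)*4 = (1 - 30)*4 = -29*4 = -116)
z + 3002 = -116 + 3002 = 2886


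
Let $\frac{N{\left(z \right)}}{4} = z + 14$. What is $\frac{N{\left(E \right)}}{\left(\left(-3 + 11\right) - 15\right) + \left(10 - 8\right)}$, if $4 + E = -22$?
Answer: $\frac{48}{5} \approx 9.6$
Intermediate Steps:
$E = -26$ ($E = -4 - 22 = -26$)
$N{\left(z \right)} = 56 + 4 z$ ($N{\left(z \right)} = 4 \left(z + 14\right) = 4 \left(14 + z\right) = 56 + 4 z$)
$\frac{N{\left(E \right)}}{\left(\left(-3 + 11\right) - 15\right) + \left(10 - 8\right)} = \frac{56 + 4 \left(-26\right)}{\left(\left(-3 + 11\right) - 15\right) + \left(10 - 8\right)} = \frac{56 - 104}{\left(8 - 15\right) + 2} = - \frac{48}{-7 + 2} = - \frac{48}{-5} = \left(-48\right) \left(- \frac{1}{5}\right) = \frac{48}{5}$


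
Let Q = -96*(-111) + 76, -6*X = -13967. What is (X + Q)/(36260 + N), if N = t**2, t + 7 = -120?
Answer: 78359/314334 ≈ 0.24929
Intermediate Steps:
X = 13967/6 (X = -1/6*(-13967) = 13967/6 ≈ 2327.8)
t = -127 (t = -7 - 120 = -127)
Q = 10732 (Q = 10656 + 76 = 10732)
N = 16129 (N = (-127)**2 = 16129)
(X + Q)/(36260 + N) = (13967/6 + 10732)/(36260 + 16129) = (78359/6)/52389 = (78359/6)*(1/52389) = 78359/314334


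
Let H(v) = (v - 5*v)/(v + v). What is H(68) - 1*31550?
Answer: -31552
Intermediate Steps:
H(v) = -2 (H(v) = (-4*v)/((2*v)) = (-4*v)*(1/(2*v)) = -2)
H(68) - 1*31550 = -2 - 1*31550 = -2 - 31550 = -31552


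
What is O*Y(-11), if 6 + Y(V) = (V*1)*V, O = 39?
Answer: 4485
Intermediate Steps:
Y(V) = -6 + V² (Y(V) = -6 + (V*1)*V = -6 + V*V = -6 + V²)
O*Y(-11) = 39*(-6 + (-11)²) = 39*(-6 + 121) = 39*115 = 4485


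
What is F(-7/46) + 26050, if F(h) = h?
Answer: 1198293/46 ≈ 26050.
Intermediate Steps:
F(-7/46) + 26050 = -7/46 + 26050 = 1198293/46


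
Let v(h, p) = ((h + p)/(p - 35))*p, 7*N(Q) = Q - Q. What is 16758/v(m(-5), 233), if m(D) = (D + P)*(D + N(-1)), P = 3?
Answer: 40964/699 ≈ 58.604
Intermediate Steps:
N(Q) = 0 (N(Q) = (Q - Q)/7 = (⅐)*0 = 0)
m(D) = D*(3 + D) (m(D) = (D + 3)*(D + 0) = (3 + D)*D = D*(3 + D))
v(h, p) = p*(h + p)/(-35 + p) (v(h, p) = ((h + p)/(-35 + p))*p = p*(h + p)/(-35 + p))
16758/v(m(-5), 233) = 16758/((233*(-5*(3 - 5) + 233)/(-35 + 233))) = 16758/((233*(-5*(-2) + 233)/198)) = 16758/((233*(1/198)*(10 + 233))) = 16758/((233*(1/198)*243)) = 16758/(6291/22) = 16758*(22/6291) = 40964/699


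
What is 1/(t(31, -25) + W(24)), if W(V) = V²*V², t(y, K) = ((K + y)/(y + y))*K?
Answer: 31/10284981 ≈ 3.0141e-6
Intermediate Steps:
t(y, K) = K*(K + y)/(2*y) (t(y, K) = ((K + y)/((2*y)))*K = ((K + y)*(1/(2*y)))*K = ((K + y)/(2*y))*K = K*(K + y)/(2*y))
W(V) = V⁴
1/(t(31, -25) + W(24)) = 1/((½)*(-25)*(-25 + 31)/31 + 24⁴) = 1/((½)*(-25)*(1/31)*6 + 331776) = 1/(-75/31 + 331776) = 1/(10284981/31) = 31/10284981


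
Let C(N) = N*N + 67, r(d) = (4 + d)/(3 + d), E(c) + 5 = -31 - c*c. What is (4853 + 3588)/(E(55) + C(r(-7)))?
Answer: -135056/47895 ≈ -2.8198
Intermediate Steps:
E(c) = -36 - c² (E(c) = -5 + (-31 - c*c) = -5 + (-31 - c²) = -36 - c²)
r(d) = (4 + d)/(3 + d)
C(N) = 67 + N² (C(N) = N² + 67 = 67 + N²)
(4853 + 3588)/(E(55) + C(r(-7))) = (4853 + 3588)/((-36 - 1*55²) + (67 + ((4 - 7)/(3 - 7))²)) = 8441/((-36 - 1*3025) + (67 + (-3/(-4))²)) = 8441/((-36 - 3025) + (67 + (-¼*(-3))²)) = 8441/(-3061 + (67 + (¾)²)) = 8441/(-3061 + (67 + 9/16)) = 8441/(-3061 + 1081/16) = 8441/(-47895/16) = 8441*(-16/47895) = -135056/47895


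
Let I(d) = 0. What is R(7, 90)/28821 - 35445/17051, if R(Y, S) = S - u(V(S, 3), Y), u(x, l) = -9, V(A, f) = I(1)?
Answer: -19997496/9635821 ≈ -2.0753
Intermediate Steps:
V(A, f) = 0
R(Y, S) = 9 + S (R(Y, S) = S - 1*(-9) = S + 9 = 9 + S)
R(7, 90)/28821 - 35445/17051 = (9 + 90)/28821 - 35445/17051 = 99*(1/28821) - 35445*1/17051 = 33/9607 - 2085/1003 = -19997496/9635821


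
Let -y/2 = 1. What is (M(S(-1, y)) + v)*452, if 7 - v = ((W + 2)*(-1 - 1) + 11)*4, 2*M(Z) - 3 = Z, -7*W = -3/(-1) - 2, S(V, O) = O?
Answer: -68478/7 ≈ -9782.6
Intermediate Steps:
y = -2 (y = -2*1 = -2)
W = -1/7 (W = -(-3/(-1) - 2)/7 = -(-3*(-1) - 2)/7 = -(3 - 2)/7 = -1/7*1 = -1/7 ≈ -0.14286)
M(Z) = 3/2 + Z/2
v = -155/7 (v = 7 - ((-1/7 + 2)*(-1 - 1) + 11)*4 = 7 - ((13/7)*(-2) + 11)*4 = 7 - (-26/7 + 11)*4 = 7 - 51*4/7 = 7 - 1*204/7 = 7 - 204/7 = -155/7 ≈ -22.143)
(M(S(-1, y)) + v)*452 = ((3/2 + (1/2)*(-2)) - 155/7)*452 = ((3/2 - 1) - 155/7)*452 = (1/2 - 155/7)*452 = -303/14*452 = -68478/7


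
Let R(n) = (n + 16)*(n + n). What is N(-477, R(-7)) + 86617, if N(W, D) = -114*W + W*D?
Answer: 201097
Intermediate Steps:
R(n) = 2*n*(16 + n) (R(n) = (16 + n)*(2*n) = 2*n*(16 + n))
N(W, D) = -114*W + D*W
N(-477, R(-7)) + 86617 = -477*(-114 + 2*(-7)*(16 - 7)) + 86617 = -477*(-114 + 2*(-7)*9) + 86617 = -477*(-114 - 126) + 86617 = -477*(-240) + 86617 = 114480 + 86617 = 201097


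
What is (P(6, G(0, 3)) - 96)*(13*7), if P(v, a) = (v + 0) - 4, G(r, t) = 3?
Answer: -8554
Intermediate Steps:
P(v, a) = -4 + v (P(v, a) = v - 4 = -4 + v)
(P(6, G(0, 3)) - 96)*(13*7) = ((-4 + 6) - 96)*(13*7) = (2 - 96)*91 = -94*91 = -8554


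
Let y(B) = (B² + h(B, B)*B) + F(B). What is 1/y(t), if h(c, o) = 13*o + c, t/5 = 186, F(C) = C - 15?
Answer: 1/12974415 ≈ 7.7075e-8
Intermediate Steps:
F(C) = -15 + C
t = 930 (t = 5*186 = 930)
h(c, o) = c + 13*o
y(B) = -15 + B + 15*B² (y(B) = (B² + (B + 13*B)*B) + (-15 + B) = (B² + (14*B)*B) + (-15 + B) = (B² + 14*B²) + (-15 + B) = 15*B² + (-15 + B) = -15 + B + 15*B²)
1/y(t) = 1/(-15 + 930 + 15*930²) = 1/(-15 + 930 + 15*864900) = 1/(-15 + 930 + 12973500) = 1/12974415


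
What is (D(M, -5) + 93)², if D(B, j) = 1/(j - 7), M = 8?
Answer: 1243225/144 ≈ 8633.5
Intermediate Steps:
D(B, j) = 1/(-7 + j)
(D(M, -5) + 93)² = (1/(-7 - 5) + 93)² = (1/(-12) + 93)² = (-1/12 + 93)² = (1115/12)² = 1243225/144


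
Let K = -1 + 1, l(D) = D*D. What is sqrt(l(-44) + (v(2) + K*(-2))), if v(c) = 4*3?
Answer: 2*sqrt(487) ≈ 44.136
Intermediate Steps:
l(D) = D**2
K = 0
v(c) = 12
sqrt(l(-44) + (v(2) + K*(-2))) = sqrt((-44)**2 + (12 + 0*(-2))) = sqrt(1936 + (12 + 0)) = sqrt(1936 + 12) = sqrt(1948) = 2*sqrt(487)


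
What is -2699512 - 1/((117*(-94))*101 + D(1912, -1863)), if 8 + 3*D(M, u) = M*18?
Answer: -8902952782829/3297986 ≈ -2.6995e+6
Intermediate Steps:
D(M, u) = -8/3 + 6*M (D(M, u) = -8/3 + (M*18)/3 = -8/3 + (18*M)/3 = -8/3 + 6*M)
-2699512 - 1/((117*(-94))*101 + D(1912, -1863)) = -2699512 - 1/((117*(-94))*101 + (-8/3 + 6*1912)) = -2699512 - 1/(-10998*101 + (-8/3 + 11472)) = -2699512 - 1/(-1110798 + 34408/3) = -2699512 - 1/(-3297986/3) = -2699512 - 1*(-3/3297986) = -2699512 + 3/3297986 = -8902952782829/3297986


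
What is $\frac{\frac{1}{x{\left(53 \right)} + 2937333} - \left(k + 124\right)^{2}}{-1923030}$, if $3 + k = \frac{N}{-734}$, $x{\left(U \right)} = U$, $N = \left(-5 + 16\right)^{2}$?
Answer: $\frac{11553397477899179}{1521630498056061240} \approx 0.0075928$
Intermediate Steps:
$N = 121$ ($N = 11^{2} = 121$)
$k = - \frac{2323}{734}$ ($k = -3 + \frac{121}{-734} = -3 + 121 \left(- \frac{1}{734}\right) = -3 - \frac{121}{734} = - \frac{2323}{734} \approx -3.1648$)
$\frac{\frac{1}{x{\left(53 \right)} + 2937333} - \left(k + 124\right)^{2}}{-1923030} = \frac{\frac{1}{53 + 2937333} - \left(- \frac{2323}{734} + 124\right)^{2}}{-1923030} = \left(\frac{1}{2937386} - \left(\frac{88693}{734}\right)^{2}\right) \left(- \frac{1}{1923030}\right) = \left(\frac{1}{2937386} - \frac{7866448249}{538756}\right) \left(- \frac{1}{1923030}\right) = \left(- \frac{11553397477899179}{791267165908}\right) \left(- \frac{1}{1923030}\right) = \frac{11553397477899179}{1521630498056061240}$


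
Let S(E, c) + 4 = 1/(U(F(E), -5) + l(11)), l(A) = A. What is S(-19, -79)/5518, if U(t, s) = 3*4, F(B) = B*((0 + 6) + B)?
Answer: -91/126914 ≈ -0.00071702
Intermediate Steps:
F(B) = B*(6 + B)
U(t, s) = 12
S(E, c) = -91/23 (S(E, c) = -4 + 1/(12 + 11) = -4 + 1/23 = -91/23)
S(-19, -79)/5518 = -91/23/5518 = -91/23*1/5518 = -91/126914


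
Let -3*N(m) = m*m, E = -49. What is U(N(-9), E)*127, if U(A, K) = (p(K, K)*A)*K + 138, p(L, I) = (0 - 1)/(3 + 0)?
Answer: -38481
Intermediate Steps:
N(m) = -m²/3 (N(m) = -m*m/3 = -m²/3)
p(L, I) = -⅓ (p(L, I) = -1/3 = -1*⅓ = -⅓)
U(A, K) = 138 - A*K/3 (U(A, K) = (-A/3)*K + 138 = -A*K/3 + 138 = 138 - A*K/3)
U(N(-9), E)*127 = (138 - ⅓*(-⅓*(-9)²)*(-49))*127 = (138 - ⅓*(-⅓*81)*(-49))*127 = (138 - ⅓*(-27)*(-49))*127 = (138 - 441)*127 = -303*127 = -38481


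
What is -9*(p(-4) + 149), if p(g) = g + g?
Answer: -1269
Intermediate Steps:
p(g) = 2*g
-9*(p(-4) + 149) = -9*(2*(-4) + 149) = -9*(-8 + 149) = -9*141 = -1269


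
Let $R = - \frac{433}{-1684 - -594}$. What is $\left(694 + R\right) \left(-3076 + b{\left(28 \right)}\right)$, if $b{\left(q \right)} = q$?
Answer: $- \frac{1153504932}{545} \approx -2.1165 \cdot 10^{6}$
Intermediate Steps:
$R = \frac{433}{1090}$ ($R = - \frac{433}{-1684 + 594} = - \frac{433}{-1090} = \left(-433\right) \left(- \frac{1}{1090}\right) = \frac{433}{1090} \approx 0.39725$)
$\left(694 + R\right) \left(-3076 + b{\left(28 \right)}\right) = \left(694 + \frac{433}{1090}\right) \left(-3076 + 28\right) = \frac{756893}{1090} \left(-3048\right) = - \frac{1153504932}{545}$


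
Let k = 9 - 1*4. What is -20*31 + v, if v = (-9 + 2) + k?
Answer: -622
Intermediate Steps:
k = 5 (k = 9 - 4 = 5)
v = -2 (v = (-9 + 2) + 5 = -7 + 5 = -2)
-20*31 + v = -20*31 - 2 = -620 - 2 = -622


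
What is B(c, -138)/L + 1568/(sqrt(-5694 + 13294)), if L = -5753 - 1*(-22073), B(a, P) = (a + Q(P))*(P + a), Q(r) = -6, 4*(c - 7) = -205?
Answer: 48843/87040 + 392*sqrt(19)/95 ≈ 18.547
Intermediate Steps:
c = -177/4 (c = 7 + (1/4)*(-205) = 7 - 205/4 = -177/4 ≈ -44.250)
B(a, P) = (-6 + a)*(P + a) (B(a, P) = (a - 6)*(P + a) = (-6 + a)*(P + a))
L = 16320 (L = -5753 + 22073 = 16320)
B(c, -138)/L + 1568/(sqrt(-5694 + 13294)) = ((-177/4)**2 - 6*(-138) - 6*(-177/4) - 138*(-177/4))/16320 + 1568/(sqrt(-5694 + 13294)) = (31329/16 + 828 + 531/2 + 12213/2)*(1/16320) + 1568/(sqrt(7600)) = (146529/16)*(1/16320) + 1568/((20*sqrt(19))) = 48843/87040 + 1568*(sqrt(19)/380) = 48843/87040 + 392*sqrt(19)/95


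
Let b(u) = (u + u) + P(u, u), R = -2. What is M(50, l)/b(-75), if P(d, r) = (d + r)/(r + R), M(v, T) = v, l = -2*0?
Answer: -77/228 ≈ -0.33772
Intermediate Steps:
l = 0
P(d, r) = (d + r)/(-2 + r) (P(d, r) = (d + r)/(r - 2) = (d + r)/(-2 + r))
b(u) = 2*u + 2*u/(-2 + u) (b(u) = (u + u) + (u + u)/(-2 + u) = 2*u + (2*u)/(-2 + u) = 2*u + 2*u/(-2 + u))
M(50, l)/b(-75) = 50/((2*(-75)*(-1 - 75)/(-2 - 75))) = 50/((2*(-75)*(-76)/(-77))) = 50/((2*(-75)*(-1/77)*(-76))) = 50/(-11400/77) = 50*(-77/11400) = -77/228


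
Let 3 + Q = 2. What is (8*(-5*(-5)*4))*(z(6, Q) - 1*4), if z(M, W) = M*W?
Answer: -8000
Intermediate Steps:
Q = -1 (Q = -3 + 2 = -1)
(8*(-5*(-5)*4))*(z(6, Q) - 1*4) = (8*(-5*(-5)*4))*(6*(-1) - 1*4) = (8*(25*4))*(-6 - 4) = (8*100)*(-10) = 800*(-10) = -8000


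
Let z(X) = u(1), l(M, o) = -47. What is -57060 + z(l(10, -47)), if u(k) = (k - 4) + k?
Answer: -57062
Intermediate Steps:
u(k) = -4 + 2*k (u(k) = (-4 + k) + k = -4 + 2*k)
z(X) = -2 (z(X) = -4 + 2*1 = -4 + 2 = -2)
-57060 + z(l(10, -47)) = -57060 - 2 = -57062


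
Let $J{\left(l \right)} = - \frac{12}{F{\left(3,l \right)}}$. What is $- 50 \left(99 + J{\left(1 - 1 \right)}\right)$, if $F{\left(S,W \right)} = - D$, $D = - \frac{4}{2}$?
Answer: $-4650$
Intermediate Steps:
$D = -2$ ($D = \left(-4\right) \frac{1}{2} = -2$)
$F{\left(S,W \right)} = 2$ ($F{\left(S,W \right)} = \left(-1\right) \left(-2\right) = 2$)
$J{\left(l \right)} = -6$ ($J{\left(l \right)} = - \frac{12}{2} = \left(-12\right) \frac{1}{2} = -6$)
$- 50 \left(99 + J{\left(1 - 1 \right)}\right) = - 50 \left(99 - 6\right) = \left(-50\right) 93 = -4650$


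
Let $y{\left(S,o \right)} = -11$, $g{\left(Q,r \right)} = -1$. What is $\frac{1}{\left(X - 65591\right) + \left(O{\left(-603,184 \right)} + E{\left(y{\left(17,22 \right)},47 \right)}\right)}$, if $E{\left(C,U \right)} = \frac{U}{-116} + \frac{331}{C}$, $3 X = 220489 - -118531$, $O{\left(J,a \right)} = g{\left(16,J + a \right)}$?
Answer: $\frac{3828}{181386605} \approx 2.1104 \cdot 10^{-5}$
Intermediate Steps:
$O{\left(J,a \right)} = -1$
$X = \frac{339020}{3}$ ($X = \frac{220489 - -118531}{3} = \frac{220489 + 118531}{3} = \frac{1}{3} \cdot 339020 = \frac{339020}{3} \approx 1.1301 \cdot 10^{5}$)
$E{\left(C,U \right)} = \frac{331}{C} - \frac{U}{116}$ ($E{\left(C,U \right)} = U \left(- \frac{1}{116}\right) + \frac{331}{C} = - \frac{U}{116} + \frac{331}{C} = \frac{331}{C} - \frac{U}{116}$)
$\frac{1}{\left(X - 65591\right) + \left(O{\left(-603,184 \right)} + E{\left(y{\left(17,22 \right)},47 \right)}\right)} = \frac{1}{\left(\frac{339020}{3} - 65591\right) + \left(-1 + \left(\frac{331}{-11} - \frac{47}{116}\right)\right)} = \frac{1}{\left(\frac{339020}{3} - 65591\right) + \left(-1 + \left(331 \left(- \frac{1}{11}\right) - \frac{47}{116}\right)\right)} = \frac{1}{\frac{142247}{3} - \frac{40189}{1276}} = \frac{1}{\frac{181386605}{3828}} = \frac{3828}{181386605}$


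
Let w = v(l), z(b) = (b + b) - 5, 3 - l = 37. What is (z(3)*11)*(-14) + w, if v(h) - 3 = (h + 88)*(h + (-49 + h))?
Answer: -6469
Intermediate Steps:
l = -34 (l = 3 - 1*37 = 3 - 37 = -34)
z(b) = -5 + 2*b (z(b) = 2*b - 5 = -5 + 2*b)
v(h) = 3 + (-49 + 2*h)*(88 + h) (v(h) = 3 + (h + 88)*(h + (-49 + h)) = 3 + (88 + h)*(-49 + 2*h) = 3 + (-49 + 2*h)*(88 + h))
w = -6315 (w = -4309 + 2*(-34)² + 127*(-34) = -4309 + 2*1156 - 4318 = -4309 + 2312 - 4318 = -6315)
(z(3)*11)*(-14) + w = ((-5 + 2*3)*11)*(-14) - 6315 = ((-5 + 6)*11)*(-14) - 6315 = (1*11)*(-14) - 6315 = 11*(-14) - 6315 = -154 - 6315 = -6469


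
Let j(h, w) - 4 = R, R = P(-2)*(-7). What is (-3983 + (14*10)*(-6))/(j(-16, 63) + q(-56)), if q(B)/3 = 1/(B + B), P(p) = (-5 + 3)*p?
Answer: 41552/207 ≈ 200.73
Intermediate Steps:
P(p) = -2*p
R = -28 (R = -2*(-2)*(-7) = 4*(-7) = -28)
j(h, w) = -24 (j(h, w) = 4 - 28 = -24)
q(B) = 3/(2*B) (q(B) = 3/(B + B) = 3/((2*B)) = 3*(1/(2*B)) = 3/(2*B))
(-3983 + (14*10)*(-6))/(j(-16, 63) + q(-56)) = (-3983 + (14*10)*(-6))/(-24 + (3/2)/(-56)) = (-3983 + 140*(-6))/(-24 + (3/2)*(-1/56)) = (-3983 - 840)/(-24 - 3/112) = -4823/(-2691/112) = -4823*(-112/2691) = 41552/207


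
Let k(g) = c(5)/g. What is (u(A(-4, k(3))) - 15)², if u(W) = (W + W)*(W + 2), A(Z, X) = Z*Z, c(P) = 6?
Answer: 314721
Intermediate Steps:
k(g) = 6/g
A(Z, X) = Z²
u(W) = 2*W*(2 + W) (u(W) = (2*W)*(2 + W) = 2*W*(2 + W))
(u(A(-4, k(3))) - 15)² = (2*(-4)²*(2 + (-4)²) - 15)² = (2*16*(2 + 16) - 15)² = (2*16*18 - 15)² = (576 - 15)² = 561² = 314721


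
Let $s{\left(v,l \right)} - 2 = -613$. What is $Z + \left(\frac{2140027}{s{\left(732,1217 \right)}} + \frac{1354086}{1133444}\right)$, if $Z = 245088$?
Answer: $\frac{6434887276175}{26635934} \approx 2.4159 \cdot 10^{5}$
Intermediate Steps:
$s{\left(v,l \right)} = -611$ ($s{\left(v,l \right)} = 2 - 613 = -611$)
$Z + \left(\frac{2140027}{s{\left(732,1217 \right)}} + \frac{1354086}{1133444}\right) = 245088 + \left(\frac{2140027}{-611} + \frac{1354086}{1133444}\right) = 245088 + \left(2140027 \left(- \frac{1}{611}\right) + 1354086 \cdot \frac{1}{1133444}\right) = 245088 + \left(- \frac{2140027}{611} + \frac{677043}{566722}\right) = 245088 - \frac{93260516017}{26635934} = \frac{6434887276175}{26635934}$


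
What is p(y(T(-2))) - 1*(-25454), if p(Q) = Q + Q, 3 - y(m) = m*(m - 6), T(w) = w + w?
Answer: 25380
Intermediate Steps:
T(w) = 2*w
y(m) = 3 - m*(-6 + m) (y(m) = 3 - m*(m - 6) = 3 - m*(-6 + m))
p(Q) = 2*Q
p(y(T(-2))) - 1*(-25454) = 2*(3 - (2*(-2))² + 6*(2*(-2))) - 1*(-25454) = 2*(3 - 1*(-4)² + 6*(-4)) + 25454 = 2*(3 - 1*16 - 24) + 25454 = 2*(3 - 16 - 24) + 25454 = 2*(-37) + 25454 = -74 + 25454 = 25380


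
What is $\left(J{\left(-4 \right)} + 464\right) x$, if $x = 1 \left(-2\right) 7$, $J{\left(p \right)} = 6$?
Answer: $-6580$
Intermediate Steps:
$x = -14$ ($x = \left(-2\right) 7 = -14$)
$\left(J{\left(-4 \right)} + 464\right) x = \left(6 + 464\right) \left(-14\right) = 470 \left(-14\right) = -6580$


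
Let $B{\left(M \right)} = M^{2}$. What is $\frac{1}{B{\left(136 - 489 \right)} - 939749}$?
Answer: $- \frac{1}{815140} \approx -1.2268 \cdot 10^{-6}$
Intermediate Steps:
$\frac{1}{B{\left(136 - 489 \right)} - 939749} = \frac{1}{\left(136 - 489\right)^{2} - 939749} = \frac{1}{\left(-353\right)^{2} - 939749} = \frac{1}{124609 - 939749} = \frac{1}{-815140} = - \frac{1}{815140}$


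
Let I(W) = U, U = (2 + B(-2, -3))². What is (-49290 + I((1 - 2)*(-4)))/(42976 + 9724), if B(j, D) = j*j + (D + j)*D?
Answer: -48849/52700 ≈ -0.92693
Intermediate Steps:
B(j, D) = j² + D*(D + j)
U = 441 (U = (2 + ((-3)² + (-2)² - 3*(-2)))² = (2 + (9 + 4 + 6))² = (2 + 19)² = 21² = 441)
I(W) = 441
(-49290 + I((1 - 2)*(-4)))/(42976 + 9724) = (-49290 + 441)/(42976 + 9724) = -48849/52700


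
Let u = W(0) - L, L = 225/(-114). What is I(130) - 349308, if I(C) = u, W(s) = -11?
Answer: -13274047/38 ≈ -3.4932e+5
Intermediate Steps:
L = -75/38 (L = 225*(-1/114) = -75/38 ≈ -1.9737)
u = -343/38 (u = -11 - 1*(-75/38) = -11 + 75/38 = -343/38 ≈ -9.0263)
I(C) = -343/38
I(130) - 349308 = -343/38 - 349308 = -13274047/38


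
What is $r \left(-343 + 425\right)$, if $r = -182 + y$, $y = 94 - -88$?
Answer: $0$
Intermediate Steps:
$y = 182$ ($y = 94 + 88 = 182$)
$r = 0$ ($r = -182 + 182 = 0$)
$r \left(-343 + 425\right) = 0 \left(-343 + 425\right) = 0 \cdot 82 = 0$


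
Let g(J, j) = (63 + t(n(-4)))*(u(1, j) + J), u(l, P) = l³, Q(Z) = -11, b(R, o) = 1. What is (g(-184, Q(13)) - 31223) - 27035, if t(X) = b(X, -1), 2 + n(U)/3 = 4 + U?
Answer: -69970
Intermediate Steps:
n(U) = 6 + 3*U (n(U) = -6 + 3*(4 + U) = -6 + (12 + 3*U) = 6 + 3*U)
t(X) = 1
g(J, j) = 64 + 64*J (g(J, j) = (63 + 1)*(1³ + J) = 64*(1 + J) = 64 + 64*J)
(g(-184, Q(13)) - 31223) - 27035 = ((64 + 64*(-184)) - 31223) - 27035 = ((64 - 11776) - 31223) - 27035 = (-11712 - 31223) - 27035 = -42935 - 27035 = -69970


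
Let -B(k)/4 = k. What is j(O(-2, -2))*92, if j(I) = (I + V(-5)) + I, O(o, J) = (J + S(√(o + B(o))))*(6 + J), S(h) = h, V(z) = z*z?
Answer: 828 + 736*√6 ≈ 2630.8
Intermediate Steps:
B(k) = -4*k
V(z) = z²
O(o, J) = (6 + J)*(J + √3*√(-o)) (O(o, J) = (J + √(o - 4*o))*(6 + J) = (J + √(-3*o))*(6 + J) = (J + √3*√(-o))*(6 + J) = (6 + J)*(J + √3*√(-o)))
j(I) = 25 + 2*I (j(I) = (I + (-5)²) + I = (I + 25) + I = (25 + I) + I = 25 + 2*I)
j(O(-2, -2))*92 = (25 + 2*((-2)² + 6*(-2) + 6*√3*√(-1*(-2)) - 2*√3*√(-1*(-2))))*92 = (25 + 2*(4 - 12 + 6*√3*√2 - 2*√3*√2))*92 = (25 + 2*(4 - 12 + 6*√6 - 2*√6))*92 = (25 + 2*(-8 + 4*√6))*92 = (25 + (-16 + 8*√6))*92 = (9 + 8*√6)*92 = 828 + 736*√6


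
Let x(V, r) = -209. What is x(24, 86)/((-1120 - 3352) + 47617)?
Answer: -209/43145 ≈ -0.0048441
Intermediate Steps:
x(24, 86)/((-1120 - 3352) + 47617) = -209/((-1120 - 3352) + 47617) = -209/(-4472 + 47617) = -209/43145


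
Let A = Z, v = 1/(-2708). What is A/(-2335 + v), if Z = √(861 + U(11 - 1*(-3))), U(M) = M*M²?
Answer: -2708*√3605/6323181 ≈ -0.025714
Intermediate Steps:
v = -1/2708 ≈ -0.00036928
U(M) = M³
Z = √3605 (Z = √(861 + (11 - 1*(-3))³) = √(861 + (11 + 3)³) = √(861 + 14³) = √(861 + 2744) = √3605 ≈ 60.042)
A = √3605 ≈ 60.042
A/(-2335 + v) = √3605/(-2335 - 1/2708) = √3605/(-6323181/2708) = √3605*(-2708/6323181) = -2708*√3605/6323181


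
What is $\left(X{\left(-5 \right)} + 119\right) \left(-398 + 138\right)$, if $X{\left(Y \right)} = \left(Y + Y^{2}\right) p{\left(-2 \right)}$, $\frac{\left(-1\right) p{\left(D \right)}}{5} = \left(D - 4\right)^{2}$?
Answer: $905060$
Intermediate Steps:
$p{\left(D \right)} = - 5 \left(-4 + D\right)^{2}$ ($p{\left(D \right)} = - 5 \left(D - 4\right)^{2} = - 5 \left(-4 + D\right)^{2}$)
$X{\left(Y \right)} = - 180 Y - 180 Y^{2}$ ($X{\left(Y \right)} = \left(Y + Y^{2}\right) \left(- 5 \left(-4 - 2\right)^{2}\right) = \left(Y + Y^{2}\right) \left(- 5 \left(-6\right)^{2}\right) = \left(Y + Y^{2}\right) \left(\left(-5\right) 36\right) = \left(Y + Y^{2}\right) \left(-180\right) = - 180 Y - 180 Y^{2}$)
$\left(X{\left(-5 \right)} + 119\right) \left(-398 + 138\right) = \left(\left(-180\right) \left(-5\right) \left(1 - 5\right) + 119\right) \left(-398 + 138\right) = \left(\left(-180\right) \left(-5\right) \left(-4\right) + 119\right) \left(-260\right) = \left(-3600 + 119\right) \left(-260\right) = \left(-3481\right) \left(-260\right) = 905060$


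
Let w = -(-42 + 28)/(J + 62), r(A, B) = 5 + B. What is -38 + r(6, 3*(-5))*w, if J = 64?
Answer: -352/9 ≈ -39.111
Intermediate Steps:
w = ⅑ (w = -(-42 + 28)/(64 + 62) = -(-14)/126 = -1*(-⅑) = ⅑ ≈ 0.11111)
-38 + r(6, 3*(-5))*w = -38 + (5 + 3*(-5))*(⅑) = -38 + (5 - 15)*(⅑) = -38 - 10*⅑ = -38 - 10/9 = -352/9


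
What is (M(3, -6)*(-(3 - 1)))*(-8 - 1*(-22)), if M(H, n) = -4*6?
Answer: 672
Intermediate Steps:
M(H, n) = -24
(M(3, -6)*(-(3 - 1)))*(-8 - 1*(-22)) = (-(-24)*(3 - 1))*(-8 - 1*(-22)) = (-(-24)*2)*(-8 + 22) = -24*(-2)*14 = 48*14 = 672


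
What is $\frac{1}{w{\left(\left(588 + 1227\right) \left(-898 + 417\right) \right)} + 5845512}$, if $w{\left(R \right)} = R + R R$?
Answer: $\frac{1}{762160162722} \approx 1.3121 \cdot 10^{-12}$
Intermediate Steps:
$w{\left(R \right)} = R + R^{2}$
$\frac{1}{w{\left(\left(588 + 1227\right) \left(-898 + 417\right) \right)} + 5845512} = \frac{1}{\left(588 + 1227\right) \left(-898 + 417\right) \left(1 + \left(588 + 1227\right) \left(-898 + 417\right)\right) + 5845512} = \frac{1}{1815 \left(-481\right) \left(1 + 1815 \left(-481\right)\right) + 5845512} = \frac{1}{- 873015 \left(1 - 873015\right) + 5845512} = \frac{1}{\left(-873015\right) \left(-873014\right) + 5845512} = \frac{1}{762154317210 + 5845512} = \frac{1}{762160162722}$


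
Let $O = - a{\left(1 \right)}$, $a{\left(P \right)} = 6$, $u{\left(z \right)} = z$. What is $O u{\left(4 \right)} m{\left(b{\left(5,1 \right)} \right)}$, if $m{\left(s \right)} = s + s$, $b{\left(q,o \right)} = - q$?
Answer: $240$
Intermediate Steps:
$m{\left(s \right)} = 2 s$
$O = -6$ ($O = \left(-1\right) 6 = -6$)
$O u{\left(4 \right)} m{\left(b{\left(5,1 \right)} \right)} = \left(-6\right) 4 \cdot 2 \left(\left(-1\right) 5\right) = - 24 \cdot 2 \left(-5\right) = \left(-24\right) \left(-10\right) = 240$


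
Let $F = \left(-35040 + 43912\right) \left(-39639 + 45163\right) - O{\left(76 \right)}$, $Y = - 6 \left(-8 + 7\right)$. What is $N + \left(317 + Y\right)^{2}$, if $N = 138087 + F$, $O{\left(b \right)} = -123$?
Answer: $49251467$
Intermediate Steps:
$Y = 6$ ($Y = \left(-6\right) \left(-1\right) = 6$)
$F = 49009051$ ($F = \left(-35040 + 43912\right) \left(-39639 + 45163\right) - -123 = 8872 \cdot 5524 + 123 = 49008928 + 123 = 49009051$)
$N = 49147138$ ($N = 138087 + 49009051 = 49147138$)
$N + \left(317 + Y\right)^{2} = 49147138 + \left(317 + 6\right)^{2} = 49147138 + 323^{2} = 49147138 + 104329 = 49251467$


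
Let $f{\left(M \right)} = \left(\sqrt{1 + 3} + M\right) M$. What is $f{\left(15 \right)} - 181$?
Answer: $74$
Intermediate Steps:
$f{\left(M \right)} = M \left(2 + M\right)$ ($f{\left(M \right)} = \left(\sqrt{4} + M\right) M = \left(2 + M\right) M = M \left(2 + M\right)$)
$f{\left(15 \right)} - 181 = 15 \left(2 + 15\right) - 181 = 15 \cdot 17 - 181 = 255 - 181 = 74$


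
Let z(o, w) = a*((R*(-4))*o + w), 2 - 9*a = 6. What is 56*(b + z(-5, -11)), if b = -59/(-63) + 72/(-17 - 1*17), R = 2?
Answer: -40184/51 ≈ -787.92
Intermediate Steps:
a = -4/9 (a = 2/9 - 1/9*6 = 2/9 - 2/3 = -4/9 ≈ -0.44444)
b = -1265/1071 (b = -59*(-1/63) + 72/(-17 - 17) = 59/63 + 72/(-34) = 59/63 + 72*(-1/34) = 59/63 - 36/17 = -1265/1071 ≈ -1.1811)
z(o, w) = -4*w/9 + 32*o/9 (z(o, w) = -4*((2*(-4))*o + w)/9 = -4*(-8*o + w)/9 = -4*(w - 8*o)/9 = -4*w/9 + 32*o/9)
56*(b + z(-5, -11)) = 56*(-1265/1071 + (-4/9*(-11) + (32/9)*(-5))) = 56*(-1265/1071 + (44/9 - 160/9)) = 56*(-1265/1071 - 116/9) = 56*(-5023/357) = -40184/51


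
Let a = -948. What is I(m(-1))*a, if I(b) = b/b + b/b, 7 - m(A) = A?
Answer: -1896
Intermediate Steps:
m(A) = 7 - A
I(b) = 2 (I(b) = 1 + 1 = 2)
I(m(-1))*a = 2*(-948) = -1896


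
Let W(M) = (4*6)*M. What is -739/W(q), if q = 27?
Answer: -739/648 ≈ -1.1404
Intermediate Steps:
W(M) = 24*M
-739/W(q) = -739/(24*27) = -739/648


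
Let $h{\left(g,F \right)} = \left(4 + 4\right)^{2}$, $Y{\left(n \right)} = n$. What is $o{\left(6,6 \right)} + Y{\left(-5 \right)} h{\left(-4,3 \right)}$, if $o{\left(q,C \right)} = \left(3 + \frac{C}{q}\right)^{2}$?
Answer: $-304$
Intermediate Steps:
$h{\left(g,F \right)} = 64$ ($h{\left(g,F \right)} = 8^{2} = 64$)
$o{\left(6,6 \right)} + Y{\left(-5 \right)} h{\left(-4,3 \right)} = \frac{\left(6 + 3 \cdot 6\right)^{2}}{36} - 320 = \frac{\left(6 + 18\right)^{2}}{36} - 320 = \frac{24^{2}}{36} - 320 = \frac{1}{36} \cdot 576 - 320 = 16 - 320 = -304$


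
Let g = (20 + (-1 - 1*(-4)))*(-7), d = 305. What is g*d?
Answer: -49105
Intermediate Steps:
g = -161 (g = (20 + (-1 + 4))*(-7) = (20 + 3)*(-7) = 23*(-7) = -161)
g*d = -161*305 = -49105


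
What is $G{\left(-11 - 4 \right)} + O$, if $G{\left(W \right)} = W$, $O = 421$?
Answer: $406$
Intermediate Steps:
$G{\left(-11 - 4 \right)} + O = \left(-11 - 4\right) + 421 = -15 + 421 = 406$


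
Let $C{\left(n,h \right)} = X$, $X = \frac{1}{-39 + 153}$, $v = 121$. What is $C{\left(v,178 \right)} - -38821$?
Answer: $\frac{4425595}{114} \approx 38821.0$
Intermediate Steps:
$X = \frac{1}{114} \approx 0.0087719$
$C{\left(n,h \right)} = \frac{1}{114}$
$C{\left(v,178 \right)} - -38821 = \frac{1}{114} - -38821 = \frac{1}{114} + 38821 = \frac{4425595}{114}$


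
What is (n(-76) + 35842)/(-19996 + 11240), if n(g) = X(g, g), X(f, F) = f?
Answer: -17883/4378 ≈ -4.0847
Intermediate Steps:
n(g) = g
(n(-76) + 35842)/(-19996 + 11240) = (-76 + 35842)/(-19996 + 11240) = 35766/(-8756) = 35766*(-1/8756) = -17883/4378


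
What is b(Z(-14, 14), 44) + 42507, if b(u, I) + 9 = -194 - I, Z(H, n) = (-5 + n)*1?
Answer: 42260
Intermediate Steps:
Z(H, n) = -5 + n
b(u, I) = -203 - I (b(u, I) = -9 + (-194 - I) = -203 - I)
b(Z(-14, 14), 44) + 42507 = (-203 - 1*44) + 42507 = (-203 - 44) + 42507 = -247 + 42507 = 42260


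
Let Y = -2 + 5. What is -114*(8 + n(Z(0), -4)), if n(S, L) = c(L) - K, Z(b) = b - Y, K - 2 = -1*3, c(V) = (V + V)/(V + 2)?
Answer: -1482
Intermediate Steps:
c(V) = 2*V/(2 + V) (c(V) = (2*V)/(2 + V) = 2*V/(2 + V))
Y = 3
K = -1 (K = 2 - 1*3 = 2 - 3 = -1)
Z(b) = -3 + b (Z(b) = b - 1*3 = b - 3 = -3 + b)
n(S, L) = 1 + 2*L/(2 + L) (n(S, L) = 2*L/(2 + L) - 1*(-1) = 2*L/(2 + L) + 1 = 1 + 2*L/(2 + L))
-114*(8 + n(Z(0), -4)) = -114*(8 + (2 + 3*(-4))/(2 - 4)) = -114*(8 + (2 - 12)/(-2)) = -114*(8 - 1/2*(-10)) = -114*(8 + 5) = -114*13 = -1482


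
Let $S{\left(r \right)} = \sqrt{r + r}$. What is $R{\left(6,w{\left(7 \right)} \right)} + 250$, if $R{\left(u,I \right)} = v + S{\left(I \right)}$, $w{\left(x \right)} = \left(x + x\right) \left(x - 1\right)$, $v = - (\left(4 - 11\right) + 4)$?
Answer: $253 + 2 \sqrt{42} \approx 265.96$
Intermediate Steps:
$v = 3$ ($v = - (-7 + 4) = \left(-1\right) \left(-3\right) = 3$)
$S{\left(r \right)} = \sqrt{2} \sqrt{r}$ ($S{\left(r \right)} = \sqrt{2 r} = \sqrt{2} \sqrt{r}$)
$w{\left(x \right)} = 2 x \left(-1 + x\right)$
$R{\left(u,I \right)} = 3 + \sqrt{2} \sqrt{I}$
$R{\left(6,w{\left(7 \right)} \right)} + 250 = \left(3 + \sqrt{2} \sqrt{2 \cdot 7 \left(-1 + 7\right)}\right) + 250 = \left(3 + \sqrt{2} \sqrt{2 \cdot 7 \cdot 6}\right) + 250 = \left(3 + \sqrt{2} \sqrt{84}\right) + 250 = \left(3 + \sqrt{2} \cdot 2 \sqrt{21}\right) + 250 = \left(3 + 2 \sqrt{42}\right) + 250 = 253 + 2 \sqrt{42}$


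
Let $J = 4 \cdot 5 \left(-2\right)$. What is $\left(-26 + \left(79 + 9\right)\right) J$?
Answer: $-2480$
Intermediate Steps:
$J = -40$ ($J = 20 \left(-2\right) = -40$)
$\left(-26 + \left(79 + 9\right)\right) J = \left(-26 + \left(79 + 9\right)\right) \left(-40\right) = \left(-26 + 88\right) \left(-40\right) = 62 \left(-40\right) = -2480$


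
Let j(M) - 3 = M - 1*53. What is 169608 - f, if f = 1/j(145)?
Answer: 16112759/95 ≈ 1.6961e+5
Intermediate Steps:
j(M) = -50 + M (j(M) = 3 + (M - 1*53) = 3 + (M - 53) = 3 + (-53 + M) = -50 + M)
f = 1/95 (f = 1/(-50 + 145) = 1/95 ≈ 0.010526)
169608 - f = 169608 - 1*1/95 = 169608 - 1/95 = 16112759/95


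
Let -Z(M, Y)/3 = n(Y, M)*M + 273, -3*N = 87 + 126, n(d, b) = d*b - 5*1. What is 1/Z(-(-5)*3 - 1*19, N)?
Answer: 1/2529 ≈ 0.00039541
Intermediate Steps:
n(d, b) = -5 + b*d (n(d, b) = b*d - 5 = -5 + b*d)
N = -71 (N = -(87 + 126)/3 = -1/3*213 = -71)
Z(M, Y) = -819 - 3*M*(-5 + M*Y) (Z(M, Y) = -3*((-5 + M*Y)*M + 273) = -3*(M*(-5 + M*Y) + 273) = -3*(273 + M*(-5 + M*Y)) = -819 - 3*M*(-5 + M*Y))
1/Z(-(-5)*3 - 1*19, N) = 1/(-819 - 3*(-(-5)*3 - 1*19)*(-5 + (-(-5)*3 - 1*19)*(-71))) = 1/(-819 - 3*(-1*(-15) - 19)*(-5 + (-1*(-15) - 19)*(-71))) = 1/(-819 - 3*(15 - 19)*(-5 + (15 - 19)*(-71))) = 1/(-819 - 3*(-4)*(-5 - 4*(-71))) = 1/(-819 - 3*(-4)*(-5 + 284)) = 1/(-819 - 3*(-4)*279) = 1/(-819 + 3348) = 1/2529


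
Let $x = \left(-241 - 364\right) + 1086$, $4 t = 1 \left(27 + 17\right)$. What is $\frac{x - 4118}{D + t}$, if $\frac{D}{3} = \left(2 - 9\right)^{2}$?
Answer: $- \frac{3637}{158} \approx -23.019$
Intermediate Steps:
$t = 11$ ($t = \frac{1 \left(27 + 17\right)}{4} = \frac{1 \cdot 44}{4} = \frac{1}{4} \cdot 44 = 11$)
$x = 481$ ($x = -605 + 1086 = 481$)
$D = 147$ ($D = 3 \left(2 - 9\right)^{2} = 3 \left(-7\right)^{2} = 3 \cdot 49 = 147$)
$\frac{x - 4118}{D + t} = \frac{481 - 4118}{147 + 11} = - \frac{3637}{158}$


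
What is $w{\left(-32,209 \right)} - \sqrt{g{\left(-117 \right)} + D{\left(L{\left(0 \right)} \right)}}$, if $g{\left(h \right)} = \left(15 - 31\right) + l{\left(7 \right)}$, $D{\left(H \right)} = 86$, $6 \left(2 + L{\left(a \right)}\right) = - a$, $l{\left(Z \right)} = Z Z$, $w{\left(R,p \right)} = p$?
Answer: $209 - \sqrt{119} \approx 198.09$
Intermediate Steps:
$l{\left(Z \right)} = Z^{2}$
$L{\left(a \right)} = -2 - \frac{a}{6}$ ($L{\left(a \right)} = -2 + \frac{\left(-1\right) a}{6} = -2 - \frac{a}{6}$)
$g{\left(h \right)} = 33$ ($g{\left(h \right)} = \left(15 - 31\right) + 7^{2} = \left(15 - 31\right) + 49 = -16 + 49 = 33$)
$w{\left(-32,209 \right)} - \sqrt{g{\left(-117 \right)} + D{\left(L{\left(0 \right)} \right)}} = 209 - \sqrt{33 + 86} = 209 - \sqrt{119}$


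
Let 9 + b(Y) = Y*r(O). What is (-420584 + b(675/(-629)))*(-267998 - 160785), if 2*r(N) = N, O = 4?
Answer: 113436406569701/629 ≈ 1.8034e+11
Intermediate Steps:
r(N) = N/2
b(Y) = -9 + 2*Y (b(Y) = -9 + Y*((½)*4) = -9 + Y*2 = -9 + 2*Y)
(-420584 + b(675/(-629)))*(-267998 - 160785) = (-420584 + (-9 + 2*(675/(-629))))*(-267998 - 160785) = (-420584 + (-9 + 2*(675*(-1/629))))*(-428783) = (-420584 + (-9 + 2*(-675/629)))*(-428783) = (-420584 + (-9 - 1350/629))*(-428783) = (-420584 - 7011/629)*(-428783) = -264554347/629*(-428783) = 113436406569701/629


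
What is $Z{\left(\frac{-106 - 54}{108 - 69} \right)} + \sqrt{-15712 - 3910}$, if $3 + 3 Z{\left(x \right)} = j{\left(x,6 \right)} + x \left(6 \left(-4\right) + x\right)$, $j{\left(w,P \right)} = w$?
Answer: $\frac{164557}{4563} + i \sqrt{19622} \approx 36.063 + 140.08 i$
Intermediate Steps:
$Z{\left(x \right)} = -1 + \frac{x}{3} + \frac{x \left(-24 + x\right)}{3}$ ($Z{\left(x \right)} = -1 + \frac{x + x \left(6 \left(-4\right) + x\right)}{3} = -1 + \frac{x + x \left(-24 + x\right)}{3} = -1 + \left(\frac{x}{3} + \frac{x \left(-24 + x\right)}{3}\right) = -1 + \frac{x}{3} + \frac{x \left(-24 + x\right)}{3}$)
$Z{\left(\frac{-106 - 54}{108 - 69} \right)} + \sqrt{-15712 - 3910} = \left(-1 - \frac{23 \frac{-106 - 54}{108 - 69}}{3} + \frac{\left(\frac{-106 - 54}{108 - 69}\right)^{2}}{3}\right) + \sqrt{-15712 - 3910} = \left(-1 - \frac{23 \left(- \frac{160}{39}\right)}{3} + \frac{\left(- \frac{160}{39}\right)^{2}}{3}\right) + \sqrt{-19622} = \left(-1 - \frac{23 \left(\left(-160\right) \frac{1}{39}\right)}{3} + \frac{\left(\left(-160\right) \frac{1}{39}\right)^{2}}{3}\right) + i \sqrt{19622} = \left(-1 - - \frac{3680}{117} + \frac{\left(- \frac{160}{39}\right)^{2}}{3}\right) + i \sqrt{19622} = \left(-1 + \frac{3680}{117} + \frac{1}{3} \cdot \frac{25600}{1521}\right) + i \sqrt{19622} = \left(-1 + \frac{3680}{117} + \frac{25600}{4563}\right) + i \sqrt{19622} = \frac{164557}{4563} + i \sqrt{19622}$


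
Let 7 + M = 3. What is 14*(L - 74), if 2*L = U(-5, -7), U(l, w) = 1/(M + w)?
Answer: -11403/11 ≈ -1036.6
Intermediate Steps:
M = -4 (M = -7 + 3 = -4)
U(l, w) = 1/(-4 + w)
L = -1/22 (L = 1/(2*(-4 - 7)) = (½)/(-11) = (½)*(-1/11) = -1/22 ≈ -0.045455)
14*(L - 74) = 14*(-1/22 - 74) = 14*(-1629/22) = -11403/11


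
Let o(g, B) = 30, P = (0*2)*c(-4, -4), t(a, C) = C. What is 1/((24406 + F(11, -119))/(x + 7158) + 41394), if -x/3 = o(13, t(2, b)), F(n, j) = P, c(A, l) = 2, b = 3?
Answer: 3534/146298599 ≈ 2.4156e-5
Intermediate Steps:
P = 0 (P = (0*2)*2 = 0*2 = 0)
F(n, j) = 0
x = -90 (x = -3*30 = -90)
1/((24406 + F(11, -119))/(x + 7158) + 41394) = 1/((24406 + 0)/(-90 + 7158) + 41394) = 1/(24406/7068 + 41394) = 1/(24406*(1/7068) + 41394) = 1/(12203/3534 + 41394) = 1/(146298599/3534) = 3534/146298599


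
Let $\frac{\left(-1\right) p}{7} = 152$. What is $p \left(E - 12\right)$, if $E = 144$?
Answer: $-140448$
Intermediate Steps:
$p = -1064$ ($p = \left(-7\right) 152 = -1064$)
$p \left(E - 12\right) = - 1064 \left(144 - 12\right) = \left(-1064\right) 132 = -140448$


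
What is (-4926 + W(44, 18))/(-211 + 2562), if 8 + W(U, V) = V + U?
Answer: -4872/2351 ≈ -2.0723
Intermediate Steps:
W(U, V) = -8 + U + V (W(U, V) = -8 + (V + U) = -8 + (U + V) = -8 + U + V)
(-4926 + W(44, 18))/(-211 + 2562) = (-4926 + (-8 + 44 + 18))/(-211 + 2562) = (-4926 + 54)/2351 = -4872*1/2351 = -4872/2351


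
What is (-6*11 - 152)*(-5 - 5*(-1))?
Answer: 0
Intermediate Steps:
(-6*11 - 152)*(-5 - 5*(-1)) = (-66 - 152)*(-5 + 5) = -218*0 = 0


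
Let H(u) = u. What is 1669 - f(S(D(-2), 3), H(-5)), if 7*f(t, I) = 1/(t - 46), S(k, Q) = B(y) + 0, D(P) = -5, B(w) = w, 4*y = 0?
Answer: 537419/322 ≈ 1669.0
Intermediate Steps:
y = 0 (y = (1/4)*0 = 0)
S(k, Q) = 0 (S(k, Q) = 0 + 0 = 0)
f(t, I) = 1/(7*(-46 + t)) (f(t, I) = 1/(7*(t - 46)) = 1/(7*(-46 + t)))
1669 - f(S(D(-2), 3), H(-5)) = 1669 - 1/(7*(-46 + 0)) = 1669 - 1/(7*(-46)) = 1669 - (-1)/(7*46) = 1669 - 1*(-1/322) = 1669 + 1/322 = 537419/322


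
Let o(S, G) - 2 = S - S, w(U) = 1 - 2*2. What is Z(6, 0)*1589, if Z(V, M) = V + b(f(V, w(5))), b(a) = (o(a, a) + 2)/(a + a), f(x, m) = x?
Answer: 30191/3 ≈ 10064.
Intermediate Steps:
w(U) = -3 (w(U) = 1 - 4 = -3)
o(S, G) = 2 (o(S, G) = 2 + (S - S) = 2 + 0 = 2)
b(a) = 2/a (b(a) = (2 + 2)/(a + a) = 4/((2*a)) = 4*(1/(2*a)) = 2/a)
Z(V, M) = V + 2/V
Z(6, 0)*1589 = (6 + 2/6)*1589 = (6 + 2*(⅙))*1589 = (6 + ⅓)*1589 = (19/3)*1589 = 30191/3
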